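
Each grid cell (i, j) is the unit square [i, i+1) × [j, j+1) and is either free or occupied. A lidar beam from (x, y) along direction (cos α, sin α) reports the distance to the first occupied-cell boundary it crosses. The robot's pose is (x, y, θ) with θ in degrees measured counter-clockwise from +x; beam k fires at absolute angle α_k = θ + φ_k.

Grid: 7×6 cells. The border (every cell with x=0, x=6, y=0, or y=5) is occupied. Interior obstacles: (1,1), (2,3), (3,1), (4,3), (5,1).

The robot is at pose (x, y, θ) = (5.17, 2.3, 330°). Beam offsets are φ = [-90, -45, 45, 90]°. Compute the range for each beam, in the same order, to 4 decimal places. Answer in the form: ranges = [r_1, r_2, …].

beam 1: φ=-90°, α=240°
  cosα=-0.5000 sinα=-0.8660 | (5,2) | tMaxX 0.3400 tMaxY 0.3464 | tΔX 2.0000 tΔY 1.1547
    t=0.3400 [x] (4,2)
    t=0.3464 [y] (4,1)
    t=1.5011 [y] (4,0) — stop
  → r_1 = 1.5011
beam 2: φ=-45°, α=285°
  cosα=0.2588 sinα=-0.9659 | (5,2) | tMaxX 3.2069 tMaxY 0.3106 | tΔX 3.8637 tΔY 1.0353
    t=0.3106 [y] (5,1) — stop
  → r_2 = 0.3106
beam 3: φ=45°, α=15°
  cosα=0.9659 sinα=0.2588 | (5,2) | tMaxX 0.8593 tMaxY 2.7046 | tΔX 1.0353 tΔY 3.8637
    t=0.8593 [x] (6,2) — stop
  → r_3 = 0.8593
beam 4: φ=90°, α=60°
  cosα=0.5000 sinα=0.8660 | (5,2) | tMaxX 1.6600 tMaxY 0.8083 | tΔX 2.0000 tΔY 1.1547
    t=0.8083 [y] (5,3)
    t=1.6600 [x] (6,3) — stop
  → r_4 = 1.6600

ranges = [1.5011, 0.3106, 0.8593, 1.6600]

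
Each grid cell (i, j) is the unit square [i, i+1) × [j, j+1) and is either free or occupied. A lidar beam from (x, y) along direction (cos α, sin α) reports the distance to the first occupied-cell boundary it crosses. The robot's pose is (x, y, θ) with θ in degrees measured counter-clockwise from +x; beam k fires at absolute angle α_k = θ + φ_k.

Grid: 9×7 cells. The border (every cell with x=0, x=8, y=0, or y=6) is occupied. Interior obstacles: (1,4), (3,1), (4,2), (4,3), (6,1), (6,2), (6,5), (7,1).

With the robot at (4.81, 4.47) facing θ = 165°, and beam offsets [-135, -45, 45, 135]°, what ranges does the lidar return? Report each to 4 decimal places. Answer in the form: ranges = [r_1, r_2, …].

ranges = [1.3741, 1.7667, 4.3994, 2.3800]

beam 1: φ=-135°, α=30°
  d=(0.8660,0.5000)  start (4,4)  tX=0.2194 tY=1.0600  stride 1/|dx|=1.1547 1/|dy|=2.0000
    cross x-line → (5,4), t=0.2194
    cross y-line → (5,5), t=1.0600
    cross x-line → (6,5), t=1.3741 (wall)
  → r_1 = 1.3741
beam 2: φ=-45°, α=120°
  d=(-0.5000,0.8660)  start (4,4)  tX=1.6200 tY=0.6120  stride 1/|dx|=2.0000 1/|dy|=1.1547
    cross y-line → (4,5), t=0.6120
    cross x-line → (3,5), t=1.6200
    cross y-line → (3,6), t=1.7667 (wall)
  → r_2 = 1.7667
beam 3: φ=45°, α=210°
  d=(-0.8660,-0.5000)  start (4,4)  tX=0.9353 tY=0.9400  stride 1/|dx|=1.1547 1/|dy|=2.0000
    cross x-line → (3,4), t=0.9353
    cross y-line → (3,3), t=0.9400
    cross x-line → (2,3), t=2.0900
    cross y-line → (2,2), t=2.9400
    cross x-line → (1,2), t=3.2447
    cross x-line → (0,2), t=4.3994 (wall)
  → r_3 = 4.3994
beam 4: φ=135°, α=300°
  d=(0.5000,-0.8660)  start (4,4)  tX=0.3800 tY=0.5427  stride 1/|dx|=2.0000 1/|dy|=1.1547
    cross x-line → (5,4), t=0.3800
    cross y-line → (5,3), t=0.5427
    cross y-line → (5,2), t=1.6974
    cross x-line → (6,2), t=2.3800 (wall)
  → r_4 = 2.3800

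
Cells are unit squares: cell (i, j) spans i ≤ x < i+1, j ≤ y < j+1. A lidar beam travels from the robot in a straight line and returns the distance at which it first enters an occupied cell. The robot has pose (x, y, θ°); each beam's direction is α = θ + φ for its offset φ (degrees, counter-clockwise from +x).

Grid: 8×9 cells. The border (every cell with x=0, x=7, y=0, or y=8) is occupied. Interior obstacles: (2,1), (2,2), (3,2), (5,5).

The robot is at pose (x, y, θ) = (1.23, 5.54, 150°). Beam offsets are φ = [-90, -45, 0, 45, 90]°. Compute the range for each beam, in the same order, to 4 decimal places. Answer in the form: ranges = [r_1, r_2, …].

beam 1: φ=-90°, α=60°
  cosα=0.5000 sinα=0.8660 | (1,5) | tMaxX 1.5400 tMaxY 0.5312 | tΔX 2.0000 tΔY 1.1547
    t=0.5312 [y] (1,6)
    t=1.5400 [x] (2,6)
    t=1.6859 [y] (2,7)
    t=2.8406 [y] (2,8) — stop
  → r_1 = 2.8406
beam 2: φ=-45°, α=105°
  cosα=-0.2588 sinα=0.9659 | (1,5) | tMaxX 0.8887 tMaxY 0.4762 | tΔX 3.8637 tΔY 1.0353
    t=0.4762 [y] (1,6)
    t=0.8887 [x] (0,6) — stop
  → r_2 = 0.8887
beam 3: φ=0°, α=150°
  cosα=-0.8660 sinα=0.5000 | (1,5) | tMaxX 0.2656 tMaxY 0.9200 | tΔX 1.1547 tΔY 2.0000
    t=0.2656 [x] (0,5) — stop
  → r_3 = 0.2656
beam 4: φ=45°, α=195°
  cosα=-0.9659 sinα=-0.2588 | (1,5) | tMaxX 0.2381 tMaxY 2.0864 | tΔX 1.0353 tΔY 3.8637
    t=0.2381 [x] (0,5) — stop
  → r_4 = 0.2381
beam 5: φ=90°, α=240°
  cosα=-0.5000 sinα=-0.8660 | (1,5) | tMaxX 0.4600 tMaxY 0.6235 | tΔX 2.0000 tΔY 1.1547
    t=0.4600 [x] (0,5) — stop
  → r_5 = 0.4600

ranges = [2.8406, 0.8887, 0.2656, 0.2381, 0.4600]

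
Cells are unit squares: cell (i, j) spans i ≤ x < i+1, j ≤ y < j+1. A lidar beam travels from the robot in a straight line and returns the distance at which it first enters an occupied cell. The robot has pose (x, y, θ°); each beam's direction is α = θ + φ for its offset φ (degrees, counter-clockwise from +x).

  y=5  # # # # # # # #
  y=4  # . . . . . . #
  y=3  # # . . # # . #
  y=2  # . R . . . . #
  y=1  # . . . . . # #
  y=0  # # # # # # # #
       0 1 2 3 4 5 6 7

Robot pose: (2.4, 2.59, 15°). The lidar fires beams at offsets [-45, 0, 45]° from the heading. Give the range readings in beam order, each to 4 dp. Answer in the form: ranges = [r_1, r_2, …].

ranges = [3.1800, 1.6564, 2.7828]

beam 1: φ=-45°, α=330°
  cosα=0.8660 sinα=-0.5000 | (2,2) | tMaxX 0.6928 tMaxY 1.1800 | tΔX 1.1547 tΔY 2.0000
    t=0.6928 [x] (3,2)
    t=1.1800 [y] (3,1)
    t=1.8475 [x] (4,1)
    t=3.0022 [x] (5,1)
    t=3.1800 [y] (5,0) — stop
  → r_1 = 3.1800
beam 2: φ=0°, α=15°
  cosα=0.9659 sinα=0.2588 | (2,2) | tMaxX 0.6212 tMaxY 1.5841 | tΔX 1.0353 tΔY 3.8637
    t=0.6212 [x] (3,2)
    t=1.5841 [y] (3,3)
    t=1.6564 [x] (4,3) — stop
  → r_2 = 1.6564
beam 3: φ=45°, α=60°
  cosα=0.5000 sinα=0.8660 | (2,2) | tMaxX 1.2000 tMaxY 0.4734 | tΔX 2.0000 tΔY 1.1547
    t=0.4734 [y] (2,3)
    t=1.2000 [x] (3,3)
    t=1.6281 [y] (3,4)
    t=2.7828 [y] (3,5) — stop
  → r_3 = 2.7828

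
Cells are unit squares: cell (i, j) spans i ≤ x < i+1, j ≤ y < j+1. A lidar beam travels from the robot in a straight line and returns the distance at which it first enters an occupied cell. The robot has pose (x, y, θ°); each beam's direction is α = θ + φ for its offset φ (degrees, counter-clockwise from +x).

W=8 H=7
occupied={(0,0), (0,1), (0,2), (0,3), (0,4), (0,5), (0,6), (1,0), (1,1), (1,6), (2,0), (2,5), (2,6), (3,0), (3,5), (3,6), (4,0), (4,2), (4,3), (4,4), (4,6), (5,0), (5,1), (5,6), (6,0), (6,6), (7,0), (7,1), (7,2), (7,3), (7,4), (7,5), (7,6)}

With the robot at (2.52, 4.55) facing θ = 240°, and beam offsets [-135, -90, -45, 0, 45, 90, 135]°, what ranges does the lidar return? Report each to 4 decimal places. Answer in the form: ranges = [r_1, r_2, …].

beam 1: φ=-135°, α=105°
  d=(-0.2588,0.9659)  start (2,4)  tX=2.0091 tY=0.4659  stride 1/|dx|=3.8637 1/|dy|=1.0353
    cross y-line → (2,5), t=0.4659 (wall)
  → r_1 = 0.4659
beam 2: φ=-90°, α=150°
  d=(-0.8660,0.5000)  start (2,4)  tX=0.6004 tY=0.9000  stride 1/|dx|=1.1547 1/|dy|=2.0000
    cross x-line → (1,4), t=0.6004
    cross y-line → (1,5), t=0.9000
    cross x-line → (0,5), t=1.7551 (wall)
  → r_2 = 1.7551
beam 3: φ=-45°, α=195°
  d=(-0.9659,-0.2588)  start (2,4)  tX=0.5383 tY=2.1250  stride 1/|dx|=1.0353 1/|dy|=3.8637
    cross x-line → (1,4), t=0.5383
    cross x-line → (0,4), t=1.5736 (wall)
  → r_3 = 1.5736
beam 4: φ=0°, α=240°
  d=(-0.5000,-0.8660)  start (2,4)  tX=1.0400 tY=0.6351  stride 1/|dx|=2.0000 1/|dy|=1.1547
    cross y-line → (2,3), t=0.6351
    cross x-line → (1,3), t=1.0400
    cross y-line → (1,2), t=1.7898
    cross y-line → (1,1), t=2.9445 (wall)
  → r_4 = 2.9445
beam 5: φ=45°, α=285°
  d=(0.2588,-0.9659)  start (2,4)  tX=1.8546 tY=0.5694  stride 1/|dx|=3.8637 1/|dy|=1.0353
    cross y-line → (2,3), t=0.5694
    cross y-line → (2,2), t=1.6047
    cross x-line → (3,2), t=1.8546
    cross y-line → (3,1), t=2.6400
    cross y-line → (3,0), t=3.6752 (wall)
  → r_5 = 3.6752
beam 6: φ=90°, α=330°
  d=(0.8660,-0.5000)  start (2,4)  tX=0.5543 tY=1.1000  stride 1/|dx|=1.1547 1/|dy|=2.0000
    cross x-line → (3,4), t=0.5543
    cross y-line → (3,3), t=1.1000
    cross x-line → (4,3), t=1.7090 (wall)
  → r_6 = 1.7090
beam 7: φ=135°, α=15°
  d=(0.9659,0.2588)  start (2,4)  tX=0.4969 tY=1.7387  stride 1/|dx|=1.0353 1/|dy|=3.8637
    cross x-line → (3,4), t=0.4969
    cross x-line → (4,4), t=1.5322 (wall)
  → r_7 = 1.5322

ranges = [0.4659, 1.7551, 1.5736, 2.9445, 3.6752, 1.7090, 1.5322]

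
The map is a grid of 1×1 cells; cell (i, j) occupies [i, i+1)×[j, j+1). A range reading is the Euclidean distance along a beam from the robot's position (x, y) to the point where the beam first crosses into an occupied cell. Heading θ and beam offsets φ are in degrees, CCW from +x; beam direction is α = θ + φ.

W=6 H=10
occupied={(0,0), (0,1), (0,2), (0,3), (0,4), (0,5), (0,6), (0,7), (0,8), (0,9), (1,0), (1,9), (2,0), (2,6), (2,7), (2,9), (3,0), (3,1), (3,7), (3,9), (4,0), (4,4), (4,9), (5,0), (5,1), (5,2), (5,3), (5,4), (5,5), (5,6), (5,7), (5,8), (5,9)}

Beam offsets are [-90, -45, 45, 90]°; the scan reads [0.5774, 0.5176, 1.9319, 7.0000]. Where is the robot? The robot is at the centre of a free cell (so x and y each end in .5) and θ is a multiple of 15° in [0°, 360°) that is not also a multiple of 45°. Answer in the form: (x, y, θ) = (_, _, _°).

Enumerate (i+0.5, j+0.5, θ) over the 27 free cells and 16 admissible headings. For each, cast all 4 beams and compare to the given ranges.
  (1.5, 6.5, 330°): beam 1 = 1.0000 ≠ 0.5774 ✗
  (4.5, 6.5, 30°): beam 1 = 1.0000 ≠ 0.5774 ✗
  (4.5, 8.5, 195°): beam 1 = 0.5176 ≠ 0.5774 ✗
  (1.5, 3.5, 255°): beam 1 = 0.5176 ≠ 0.5774 ✗
  …
  (4.5, 1.5, 30°): r_1=0.5774, r_2=0.5176, r_3=1.9319, r_4=7.0000 — all match ✓
Only this pose fits every beam.

(x, y, θ) = (4.5, 1.5, 30°)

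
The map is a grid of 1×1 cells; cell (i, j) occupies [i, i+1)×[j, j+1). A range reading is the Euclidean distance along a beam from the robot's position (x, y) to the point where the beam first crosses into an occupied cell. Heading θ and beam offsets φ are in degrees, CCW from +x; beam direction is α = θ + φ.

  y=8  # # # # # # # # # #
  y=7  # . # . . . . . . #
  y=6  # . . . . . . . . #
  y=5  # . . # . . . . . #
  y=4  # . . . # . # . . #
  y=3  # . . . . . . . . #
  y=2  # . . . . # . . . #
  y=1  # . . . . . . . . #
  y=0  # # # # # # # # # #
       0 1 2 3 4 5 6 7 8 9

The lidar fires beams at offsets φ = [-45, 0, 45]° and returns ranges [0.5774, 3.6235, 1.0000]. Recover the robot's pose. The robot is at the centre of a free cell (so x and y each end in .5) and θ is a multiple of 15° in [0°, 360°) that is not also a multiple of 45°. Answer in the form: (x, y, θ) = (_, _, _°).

(x, y, θ) = (5.5, 3.5, 345°)

Candidates: 51 free-cell centres × 16 headings = 816 poses. Raycast each; keep the one whose scan matches to 4 dp.
  (6.5, 1.5, 15°): beam 1 = 1.0000 ≠ 0.5774 ✗
  (5.5, 7.5, 30°): beam 1 = 3.6235 ≠ 0.5774 ✗
  (5.5, 3.5, 330°): beam 1 = 0.5176 ≠ 0.5774 ✗
  …
  (5.5, 3.5, 345°): r_1=0.5774, r_2=3.6235, r_3=1.0000 — all match ✓
No second candidate reproduces the full scan.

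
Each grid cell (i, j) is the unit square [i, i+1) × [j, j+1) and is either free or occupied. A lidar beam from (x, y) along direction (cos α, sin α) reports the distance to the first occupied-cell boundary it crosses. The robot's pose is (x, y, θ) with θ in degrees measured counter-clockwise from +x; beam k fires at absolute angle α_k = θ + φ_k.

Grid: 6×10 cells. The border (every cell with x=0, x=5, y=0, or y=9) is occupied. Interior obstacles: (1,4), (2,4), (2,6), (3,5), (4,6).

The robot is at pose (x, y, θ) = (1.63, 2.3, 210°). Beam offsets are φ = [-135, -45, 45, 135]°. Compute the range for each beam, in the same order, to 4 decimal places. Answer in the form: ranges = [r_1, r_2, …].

ranges = [1.7600, 0.6522, 1.3459, 3.4889]

beam 1: φ=-135°, α=75°
  direction (0.2588, 0.9659); cell (1,2); t to first gridline: x 1.4296, y 0.7247 (then +3.8637 / +1.0353)
    (1,3) via y @ 0.7247
    (2,3) via x @ 1.4296
    (2,4) via y @ 1.7600  # hit
  → r_1 = 1.7600
beam 2: φ=-45°, α=165°
  direction (-0.9659, 0.2588); cell (1,2); t to first gridline: x 0.6522, y 2.7046 (then +1.0353 / +3.8637)
    (0,2) via x @ 0.6522  # hit
  → r_2 = 0.6522
beam 3: φ=45°, α=255°
  direction (-0.2588, -0.9659); cell (1,2); t to first gridline: x 2.4341, y 0.3106 (then +3.8637 / +1.0353)
    (1,1) via y @ 0.3106
    (1,0) via y @ 1.3459  # hit
  → r_3 = 1.3459
beam 4: φ=135°, α=345°
  direction (0.9659, -0.2588); cell (1,2); t to first gridline: x 0.3831, y 1.1591 (then +1.0353 / +3.8637)
    (2,2) via x @ 0.3831
    (2,1) via y @ 1.1591
    (3,1) via x @ 1.4183
    (4,1) via x @ 2.4536
    (5,1) via x @ 3.4889  # hit
  → r_4 = 3.4889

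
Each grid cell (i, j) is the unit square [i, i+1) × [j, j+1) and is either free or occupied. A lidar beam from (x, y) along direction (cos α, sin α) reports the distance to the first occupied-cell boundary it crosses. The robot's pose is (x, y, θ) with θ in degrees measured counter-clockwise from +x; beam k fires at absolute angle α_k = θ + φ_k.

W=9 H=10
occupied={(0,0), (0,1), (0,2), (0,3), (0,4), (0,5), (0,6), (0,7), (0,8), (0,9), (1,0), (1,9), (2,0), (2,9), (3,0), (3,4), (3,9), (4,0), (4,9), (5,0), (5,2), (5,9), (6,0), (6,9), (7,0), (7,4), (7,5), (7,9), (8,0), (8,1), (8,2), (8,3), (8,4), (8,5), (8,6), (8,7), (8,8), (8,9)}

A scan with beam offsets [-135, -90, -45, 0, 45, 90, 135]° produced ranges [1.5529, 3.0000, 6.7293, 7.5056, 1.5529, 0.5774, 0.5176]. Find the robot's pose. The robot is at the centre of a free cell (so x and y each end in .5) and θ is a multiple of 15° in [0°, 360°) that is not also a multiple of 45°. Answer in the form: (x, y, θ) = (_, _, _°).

The pose lattice has 52·16 = 832 candidates. Test each by forward raycasting.
  (6.5, 4.5, 300°): beam 1 = 5.6940 ≠ 1.5529 ✗
  (3.5, 6.5, 30°): beam 2 = 4.0415 ≠ 3.0000 ✗
  (2.5, 5.5, 60°): beam 1 = 4.6587 ≠ 1.5529 ✗
  (2.5, 8.5, 300°): beam 2 = 1.7321 ≠ 3.0000 ✗
  (3.5, 6.5, 120°): beam 1 = 3.6235 ≠ 1.5529 ✗
  …
  (7.5, 7.5, 240°): r_1=1.5529, r_2=3.0000, r_3=6.7293, r_4=7.5056, r_5=1.5529, r_6=0.5774, r_7=0.5176 — all match ✓
Only this pose fits every beam.

(x, y, θ) = (7.5, 7.5, 240°)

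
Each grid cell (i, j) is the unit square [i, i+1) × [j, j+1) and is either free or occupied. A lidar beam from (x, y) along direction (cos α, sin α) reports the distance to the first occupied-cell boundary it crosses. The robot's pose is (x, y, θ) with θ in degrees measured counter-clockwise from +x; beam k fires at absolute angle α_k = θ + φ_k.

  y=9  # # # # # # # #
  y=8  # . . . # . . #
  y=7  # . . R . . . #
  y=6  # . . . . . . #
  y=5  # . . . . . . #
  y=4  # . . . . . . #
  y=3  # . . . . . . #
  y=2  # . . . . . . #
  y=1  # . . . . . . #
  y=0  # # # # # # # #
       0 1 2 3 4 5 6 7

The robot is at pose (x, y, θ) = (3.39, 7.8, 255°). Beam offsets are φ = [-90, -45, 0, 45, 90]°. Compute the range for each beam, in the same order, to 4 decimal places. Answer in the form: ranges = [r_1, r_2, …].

beam 1: φ=-90°, α=165°
  d=(-0.9659,0.2588)  start (3,7)  tX=0.4038 tY=0.7727  stride 1/|dx|=1.0353 1/|dy|=3.8637
    cross x-line → (2,7), t=0.4038
    cross y-line → (2,8), t=0.7727
    cross x-line → (1,8), t=1.4390
    cross x-line → (0,8), t=2.4743 (wall)
  → r_1 = 2.4743
beam 2: φ=-45°, α=210°
  d=(-0.8660,-0.5000)  start (3,7)  tX=0.4503 tY=1.6000  stride 1/|dx|=1.1547 1/|dy|=2.0000
    cross x-line → (2,7), t=0.4503
    cross y-line → (2,6), t=1.6000
    cross x-line → (1,6), t=1.6050
    cross x-line → (0,6), t=2.7597 (wall)
  → r_2 = 2.7597
beam 3: φ=0°, α=255°
  d=(-0.2588,-0.9659)  start (3,7)  tX=1.5068 tY=0.8282  stride 1/|dx|=3.8637 1/|dy|=1.0353
    cross y-line → (3,6), t=0.8282
    cross x-line → (2,6), t=1.5068
    cross y-line → (2,5), t=1.8635
    cross y-line → (2,4), t=2.8988
    cross y-line → (2,3), t=3.9340
    cross y-line → (2,2), t=4.9693
    cross x-line → (1,2), t=5.3705
    cross y-line → (1,1), t=6.0046
    cross y-line → (1,0), t=7.0399 (wall)
  → r_3 = 7.0399
beam 4: φ=45°, α=300°
  d=(0.5000,-0.8660)  start (3,7)  tX=1.2200 tY=0.9238  stride 1/|dx|=2.0000 1/|dy|=1.1547
    cross y-line → (3,6), t=0.9238
    cross x-line → (4,6), t=1.2200
    cross y-line → (4,5), t=2.0785
    cross x-line → (5,5), t=3.2200
    cross y-line → (5,4), t=3.2332
    cross y-line → (5,3), t=4.3879
    cross x-line → (6,3), t=5.2200
    cross y-line → (6,2), t=5.5426
    cross y-line → (6,1), t=6.6973
    cross x-line → (7,1), t=7.2200 (wall)
  → r_4 = 7.2200
beam 5: φ=90°, α=345°
  d=(0.9659,-0.2588)  start (3,7)  tX=0.6315 tY=3.0910  stride 1/|dx|=1.0353 1/|dy|=3.8637
    cross x-line → (4,7), t=0.6315
    cross x-line → (5,7), t=1.6668
    cross x-line → (6,7), t=2.7021
    cross y-line → (6,6), t=3.0910
    cross x-line → (7,6), t=3.7373 (wall)
  → r_5 = 3.7373

ranges = [2.4743, 2.7597, 7.0399, 7.2200, 3.7373]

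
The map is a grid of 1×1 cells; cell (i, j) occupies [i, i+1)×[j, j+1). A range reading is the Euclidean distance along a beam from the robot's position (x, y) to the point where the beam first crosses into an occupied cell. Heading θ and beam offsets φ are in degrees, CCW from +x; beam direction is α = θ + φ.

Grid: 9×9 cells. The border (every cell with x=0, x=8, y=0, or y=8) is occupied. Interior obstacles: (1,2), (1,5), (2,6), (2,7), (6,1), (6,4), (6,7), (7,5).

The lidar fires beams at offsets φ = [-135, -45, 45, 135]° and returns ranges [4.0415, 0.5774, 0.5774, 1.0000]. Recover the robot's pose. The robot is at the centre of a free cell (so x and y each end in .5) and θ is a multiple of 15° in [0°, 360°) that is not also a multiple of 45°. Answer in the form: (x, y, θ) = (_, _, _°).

Enumerate (i+0.5, j+0.5, θ) over the 41 free cells and 16 admissible headings. For each, cast all 4 beams and compare to the given ranges.
  (1.5, 4.5, 330°): beam 1 = 0.5176 ≠ 4.0415 ✗
  (2.5, 2.5, 15°): beam 1 = 1.7321 ≠ 4.0415 ✗
  (4.5, 7.5, 120°): beam 1 = 1.5529 ≠ 4.0415 ✗
  (7.5, 7.5, 15°): beam 1 = 2.8868 ≠ 4.0415 ✗
  (3.5, 4.5, 195°): beam 2 = 1.7321 ≠ 0.5774 ✗
  …
  (3.5, 7.5, 105°): r_1=4.0415, r_2=0.5774, r_3=0.5774, r_4=1.0000 — all match ✓
Unique over the lattice → pose = (3.5, 7.5, 105°).

(x, y, θ) = (3.5, 7.5, 105°)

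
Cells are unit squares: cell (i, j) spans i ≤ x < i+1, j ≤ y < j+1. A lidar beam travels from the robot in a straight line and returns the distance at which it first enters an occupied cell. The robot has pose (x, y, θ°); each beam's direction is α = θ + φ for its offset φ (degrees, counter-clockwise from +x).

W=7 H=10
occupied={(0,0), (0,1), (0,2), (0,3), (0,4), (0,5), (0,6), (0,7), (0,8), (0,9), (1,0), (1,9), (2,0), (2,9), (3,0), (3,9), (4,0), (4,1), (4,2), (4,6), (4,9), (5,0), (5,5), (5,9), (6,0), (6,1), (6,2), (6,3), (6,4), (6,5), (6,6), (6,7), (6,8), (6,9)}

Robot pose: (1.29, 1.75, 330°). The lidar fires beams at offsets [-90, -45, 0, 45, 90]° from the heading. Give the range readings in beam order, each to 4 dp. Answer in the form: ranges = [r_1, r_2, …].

ranges = [0.5800, 0.7765, 1.5000, 2.8056, 5.4200]

beam 1: φ=-90°, α=240°
  dir = (cos 240°, sin 240°) = (-0.5000, -0.8660); from cell (1,1)
  next x-line at t=0.5800, next y-line at t=0.8660; Δt_x=2.0000, Δt_y=1.1547
    x: enter (0,1) at t=0.5800 ← occupied
  → r_1 = 0.5800
beam 2: φ=-45°, α=285°
  dir = (cos 285°, sin 285°) = (0.2588, -0.9659); from cell (1,1)
  next x-line at t=2.7432, next y-line at t=0.7765; Δt_x=3.8637, Δt_y=1.0353
    y: enter (1,0) at t=0.7765 ← occupied
  → r_2 = 0.7765
beam 3: φ=0°, α=330°
  dir = (cos 330°, sin 330°) = (0.8660, -0.5000); from cell (1,1)
  next x-line at t=0.8198, next y-line at t=1.5000; Δt_x=1.1547, Δt_y=2.0000
    x: enter (2,1) at t=0.8198
    y: enter (2,0) at t=1.5000 ← occupied
  → r_3 = 1.5000
beam 4: φ=45°, α=15°
  dir = (cos 15°, sin 15°) = (0.9659, 0.2588); from cell (1,1)
  next x-line at t=0.7350, next y-line at t=0.9659; Δt_x=1.0353, Δt_y=3.8637
    x: enter (2,1) at t=0.7350
    y: enter (2,2) at t=0.9659
    x: enter (3,2) at t=1.7703
    x: enter (4,2) at t=2.8056 ← occupied
  → r_4 = 2.8056
beam 5: φ=90°, α=60°
  dir = (cos 60°, sin 60°) = (0.5000, 0.8660); from cell (1,1)
  next x-line at t=1.4200, next y-line at t=0.2887; Δt_x=2.0000, Δt_y=1.1547
    y: enter (1,2) at t=0.2887
    x: enter (2,2) at t=1.4200
    y: enter (2,3) at t=1.4434
    y: enter (2,4) at t=2.5981
    x: enter (3,4) at t=3.4200
    y: enter (3,5) at t=3.7528
    y: enter (3,6) at t=4.9075
    x: enter (4,6) at t=5.4200 ← occupied
  → r_5 = 5.4200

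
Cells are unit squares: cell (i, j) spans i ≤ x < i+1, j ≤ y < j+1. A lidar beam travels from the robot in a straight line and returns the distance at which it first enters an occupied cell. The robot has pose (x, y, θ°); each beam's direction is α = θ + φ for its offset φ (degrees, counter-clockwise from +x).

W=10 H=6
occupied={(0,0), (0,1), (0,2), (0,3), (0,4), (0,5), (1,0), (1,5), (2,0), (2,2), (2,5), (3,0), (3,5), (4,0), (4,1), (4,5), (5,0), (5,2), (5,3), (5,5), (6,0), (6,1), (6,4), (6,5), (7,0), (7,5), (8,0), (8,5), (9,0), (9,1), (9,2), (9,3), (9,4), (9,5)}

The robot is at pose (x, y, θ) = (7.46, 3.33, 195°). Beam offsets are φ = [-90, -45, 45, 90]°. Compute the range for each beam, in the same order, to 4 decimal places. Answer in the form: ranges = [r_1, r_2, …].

beam 1: φ=-90°, α=105°
  cosα=-0.2588 sinα=0.9659 | (7,3) | tMaxX 1.7773 tMaxY 0.6936 | tΔX 3.8637 tΔY 1.0353
    t=0.6936 [y] (7,4)
    t=1.7289 [y] (7,5) — stop
  → r_1 = 1.7289
beam 2: φ=-45°, α=150°
  cosα=-0.8660 sinα=0.5000 | (7,3) | tMaxX 0.5312 tMaxY 1.3400 | tΔX 1.1547 tΔY 2.0000
    t=0.5312 [x] (6,3)
    t=1.3400 [y] (6,4) — stop
  → r_2 = 1.3400
beam 3: φ=45°, α=240°
  cosα=-0.5000 sinα=-0.8660 | (7,3) | tMaxX 0.9200 tMaxY 0.3811 | tΔX 2.0000 tΔY 1.1547
    t=0.3811 [y] (7,2)
    t=0.9200 [x] (6,2)
    t=1.5358 [y] (6,1) — stop
  → r_3 = 1.5358
beam 4: φ=90°, α=285°
  cosα=0.2588 sinα=-0.9659 | (7,3) | tMaxX 2.0864 tMaxY 0.3416 | tΔX 3.8637 tΔY 1.0353
    t=0.3416 [y] (7,2)
    t=1.3769 [y] (7,1)
    t=2.0864 [x] (8,1)
    t=2.4122 [y] (8,0) — stop
  → r_4 = 2.4122

ranges = [1.7289, 1.3400, 1.5358, 2.4122]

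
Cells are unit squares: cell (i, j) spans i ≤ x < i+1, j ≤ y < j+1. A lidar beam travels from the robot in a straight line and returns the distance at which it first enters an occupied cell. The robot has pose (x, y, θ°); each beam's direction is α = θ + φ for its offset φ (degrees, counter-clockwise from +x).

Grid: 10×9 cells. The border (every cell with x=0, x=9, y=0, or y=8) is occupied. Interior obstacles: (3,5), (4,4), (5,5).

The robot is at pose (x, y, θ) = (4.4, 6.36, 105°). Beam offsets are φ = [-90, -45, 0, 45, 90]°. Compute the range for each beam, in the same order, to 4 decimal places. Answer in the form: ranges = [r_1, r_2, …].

ranges = [4.7623, 1.8937, 1.6979, 3.2800, 1.3909]

beam 1: φ=-90°, α=15°
  d=(0.9659,0.2588)  start (4,6)  tX=0.6212 tY=2.4728  stride 1/|dx|=1.0353 1/|dy|=3.8637
    cross x-line → (5,6), t=0.6212
    cross x-line → (6,6), t=1.6564
    cross y-line → (6,7), t=2.4728
    cross x-line → (7,7), t=2.6917
    cross x-line → (8,7), t=3.7270
    cross x-line → (9,7), t=4.7623 (wall)
  → r_1 = 4.7623
beam 2: φ=-45°, α=60°
  d=(0.5000,0.8660)  start (4,6)  tX=1.2000 tY=0.7390  stride 1/|dx|=2.0000 1/|dy|=1.1547
    cross y-line → (4,7), t=0.7390
    cross x-line → (5,7), t=1.2000
    cross y-line → (5,8), t=1.8937 (wall)
  → r_2 = 1.8937
beam 3: φ=0°, α=105°
  d=(-0.2588,0.9659)  start (4,6)  tX=1.5455 tY=0.6626  stride 1/|dx|=3.8637 1/|dy|=1.0353
    cross y-line → (4,7), t=0.6626
    cross x-line → (3,7), t=1.5455
    cross y-line → (3,8), t=1.6979 (wall)
  → r_3 = 1.6979
beam 4: φ=45°, α=150°
  d=(-0.8660,0.5000)  start (4,6)  tX=0.4619 tY=1.2800  stride 1/|dx|=1.1547 1/|dy|=2.0000
    cross x-line → (3,6), t=0.4619
    cross y-line → (3,7), t=1.2800
    cross x-line → (2,7), t=1.6166
    cross x-line → (1,7), t=2.7713
    cross y-line → (1,8), t=3.2800 (wall)
  → r_4 = 3.2800
beam 5: φ=90°, α=195°
  d=(-0.9659,-0.2588)  start (4,6)  tX=0.4141 tY=1.3909  stride 1/|dx|=1.0353 1/|dy|=3.8637
    cross x-line → (3,6), t=0.4141
    cross y-line → (3,5), t=1.3909 (wall)
  → r_5 = 1.3909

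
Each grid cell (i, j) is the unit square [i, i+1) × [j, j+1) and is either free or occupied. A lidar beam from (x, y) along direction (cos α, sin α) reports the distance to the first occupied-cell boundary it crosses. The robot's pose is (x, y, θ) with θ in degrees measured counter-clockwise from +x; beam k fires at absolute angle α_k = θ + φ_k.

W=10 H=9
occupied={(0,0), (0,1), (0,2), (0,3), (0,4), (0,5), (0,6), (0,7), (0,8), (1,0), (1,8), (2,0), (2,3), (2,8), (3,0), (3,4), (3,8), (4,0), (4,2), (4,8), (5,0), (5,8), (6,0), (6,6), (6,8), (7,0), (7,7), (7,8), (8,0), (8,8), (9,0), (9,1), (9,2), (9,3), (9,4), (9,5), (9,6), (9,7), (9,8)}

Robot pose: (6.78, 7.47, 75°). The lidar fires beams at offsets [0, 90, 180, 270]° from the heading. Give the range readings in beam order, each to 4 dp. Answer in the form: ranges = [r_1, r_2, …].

beam 1: φ=0°, α=75°
  cosα=0.2588 sinα=0.9659 | (6,7) | tMaxX 0.8500 tMaxY 0.5487 | tΔX 3.8637 tΔY 1.0353
    t=0.5487 [y] (6,8) — stop
  → r_1 = 0.5487
beam 2: φ=90°, α=165°
  cosα=-0.9659 sinα=0.2588 | (6,7) | tMaxX 0.8075 tMaxY 2.0478 | tΔX 1.0353 tΔY 3.8637
    t=0.8075 [x] (5,7)
    t=1.8428 [x] (4,7)
    t=2.0478 [y] (4,8) — stop
  → r_2 = 2.0478
beam 3: φ=180°, α=255°
  cosα=-0.2588 sinα=-0.9659 | (6,7) | tMaxX 3.0137 tMaxY 0.4866 | tΔX 3.8637 tΔY 1.0353
    t=0.4866 [y] (6,6) — stop
  → r_3 = 0.4866
beam 4: φ=270°, α=345°
  cosα=0.9659 sinα=-0.2588 | (6,7) | tMaxX 0.2278 tMaxY 1.8159 | tΔX 1.0353 tΔY 3.8637
    t=0.2278 [x] (7,7) — stop
  → r_4 = 0.2278

ranges = [0.5487, 2.0478, 0.4866, 0.2278]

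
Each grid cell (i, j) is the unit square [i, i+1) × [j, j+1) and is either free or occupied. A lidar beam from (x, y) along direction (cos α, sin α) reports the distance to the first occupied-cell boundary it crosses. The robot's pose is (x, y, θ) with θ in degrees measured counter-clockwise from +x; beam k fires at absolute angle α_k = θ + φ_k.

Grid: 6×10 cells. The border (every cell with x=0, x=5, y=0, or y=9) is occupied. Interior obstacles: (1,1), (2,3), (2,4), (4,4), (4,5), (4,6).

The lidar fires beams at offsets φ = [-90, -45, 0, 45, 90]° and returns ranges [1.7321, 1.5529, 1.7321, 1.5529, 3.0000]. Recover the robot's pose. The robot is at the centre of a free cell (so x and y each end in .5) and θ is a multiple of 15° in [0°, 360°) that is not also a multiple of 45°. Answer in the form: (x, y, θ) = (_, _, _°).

(x, y, θ) = (2.5, 7.5, 150°)

Candidates: 26 free-cell centres × 16 headings = 416 poses. Raycast each; keep the one whose scan matches to 4 dp.
  (2.5, 2.5, 330°): beam 1 = 1.0000 ≠ 1.7321 ✗
  (1.5, 5.5, 150°): beam 1 = 4.0415 ≠ 1.7321 ✗
  (2.5, 7.5, 255°): beam 1 = 1.5529 ≠ 1.7321 ✗
  (2.5, 1.5, 105°): beam 1 = 2.5882 ≠ 1.7321 ✗
  …
  (2.5, 7.5, 150°): r_1=1.7321, r_2=1.5529, r_3=1.7321, r_4=1.5529, r_5=3.0000 — all match ✓
Unique over the lattice → pose = (2.5, 7.5, 150°).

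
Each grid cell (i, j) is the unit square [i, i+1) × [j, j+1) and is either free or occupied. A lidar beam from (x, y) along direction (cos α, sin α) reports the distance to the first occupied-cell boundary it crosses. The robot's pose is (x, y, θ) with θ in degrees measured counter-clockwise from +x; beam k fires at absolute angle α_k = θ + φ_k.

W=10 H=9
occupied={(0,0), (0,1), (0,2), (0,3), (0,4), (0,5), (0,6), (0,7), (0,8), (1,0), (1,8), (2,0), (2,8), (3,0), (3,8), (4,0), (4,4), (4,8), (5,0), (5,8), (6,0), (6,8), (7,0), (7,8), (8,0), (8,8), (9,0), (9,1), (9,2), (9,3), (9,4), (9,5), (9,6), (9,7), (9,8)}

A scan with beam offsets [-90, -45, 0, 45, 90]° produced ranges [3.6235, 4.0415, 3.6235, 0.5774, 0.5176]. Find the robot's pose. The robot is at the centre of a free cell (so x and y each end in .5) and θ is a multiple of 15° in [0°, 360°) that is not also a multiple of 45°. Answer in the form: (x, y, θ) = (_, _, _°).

(x, y, θ) = (5.5, 4.5, 105°)

The pose lattice has 55·16 = 880 candidates. Test each by forward raycasting.
  (1.5, 6.5, 120°): beam 1 = 3.0000 ≠ 3.6235 ✗
  (6.5, 6.5, 240°): beam 1 = 3.0000 ≠ 3.6235 ✗
  (6.5, 7.5, 150°): beam 1 = 0.5774 ≠ 3.6235 ✗
  …
  (5.5, 4.5, 105°): r_1=3.6235, r_2=4.0415, r_3=3.6235, r_4=0.5774, r_5=0.5176 — all match ✓
Only this pose fits every beam.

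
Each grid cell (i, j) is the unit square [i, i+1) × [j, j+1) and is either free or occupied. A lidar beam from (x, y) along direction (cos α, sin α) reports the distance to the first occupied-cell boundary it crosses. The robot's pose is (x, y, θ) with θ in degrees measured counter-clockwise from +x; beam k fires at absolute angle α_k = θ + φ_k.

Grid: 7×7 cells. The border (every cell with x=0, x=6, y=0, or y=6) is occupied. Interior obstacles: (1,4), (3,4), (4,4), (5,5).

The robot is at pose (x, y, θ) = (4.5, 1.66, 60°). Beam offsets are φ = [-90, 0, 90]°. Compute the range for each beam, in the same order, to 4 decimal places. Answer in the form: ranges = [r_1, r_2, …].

ranges = [1.3200, 3.0000, 4.0415]

beam 1: φ=-90°, α=330°
  dir = (cos 330°, sin 330°) = (0.8660, -0.5000); from cell (4,1)
  next x-line at t=0.5774, next y-line at t=1.3200; Δt_x=1.1547, Δt_y=2.0000
    x: enter (5,1) at t=0.5774
    y: enter (5,0) at t=1.3200 ← occupied
  → r_1 = 1.3200
beam 2: φ=0°, α=60°
  dir = (cos 60°, sin 60°) = (0.5000, 0.8660); from cell (4,1)
  next x-line at t=1.0000, next y-line at t=0.3926; Δt_x=2.0000, Δt_y=1.1547
    y: enter (4,2) at t=0.3926
    x: enter (5,2) at t=1.0000
    y: enter (5,3) at t=1.5473
    y: enter (5,4) at t=2.7020
    x: enter (6,4) at t=3.0000 ← occupied
  → r_2 = 3.0000
beam 3: φ=90°, α=150°
  dir = (cos 150°, sin 150°) = (-0.8660, 0.5000); from cell (4,1)
  next x-line at t=0.5774, next y-line at t=0.6800; Δt_x=1.1547, Δt_y=2.0000
    x: enter (3,1) at t=0.5774
    y: enter (3,2) at t=0.6800
    x: enter (2,2) at t=1.7321
    y: enter (2,3) at t=2.6800
    x: enter (1,3) at t=2.8868
    x: enter (0,3) at t=4.0415 ← occupied
  → r_3 = 4.0415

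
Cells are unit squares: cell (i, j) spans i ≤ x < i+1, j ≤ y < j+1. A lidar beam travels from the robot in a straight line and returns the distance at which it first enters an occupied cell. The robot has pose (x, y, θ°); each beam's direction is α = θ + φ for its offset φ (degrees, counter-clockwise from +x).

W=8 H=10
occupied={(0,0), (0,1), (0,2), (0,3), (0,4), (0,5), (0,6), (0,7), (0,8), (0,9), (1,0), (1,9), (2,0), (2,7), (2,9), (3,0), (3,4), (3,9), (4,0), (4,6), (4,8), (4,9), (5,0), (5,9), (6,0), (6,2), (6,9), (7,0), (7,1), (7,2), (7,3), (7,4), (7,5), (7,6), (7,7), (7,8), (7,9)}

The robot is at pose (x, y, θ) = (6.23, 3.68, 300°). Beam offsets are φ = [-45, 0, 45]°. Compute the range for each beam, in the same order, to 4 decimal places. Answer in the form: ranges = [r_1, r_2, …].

ranges = [0.7040, 0.7852, 0.7972]

beam 1: φ=-45°, α=255°
  d=(-0.2588,-0.9659)  start (6,3)  tX=0.8887 tY=0.7040  stride 1/|dx|=3.8637 1/|dy|=1.0353
    cross y-line → (6,2), t=0.7040 (wall)
  → r_1 = 0.7040
beam 2: φ=0°, α=300°
  d=(0.5000,-0.8660)  start (6,3)  tX=1.5400 tY=0.7852  stride 1/|dx|=2.0000 1/|dy|=1.1547
    cross y-line → (6,2), t=0.7852 (wall)
  → r_2 = 0.7852
beam 3: φ=45°, α=345°
  d=(0.9659,-0.2588)  start (6,3)  tX=0.7972 tY=2.6273  stride 1/|dx|=1.0353 1/|dy|=3.8637
    cross x-line → (7,3), t=0.7972 (wall)
  → r_3 = 0.7972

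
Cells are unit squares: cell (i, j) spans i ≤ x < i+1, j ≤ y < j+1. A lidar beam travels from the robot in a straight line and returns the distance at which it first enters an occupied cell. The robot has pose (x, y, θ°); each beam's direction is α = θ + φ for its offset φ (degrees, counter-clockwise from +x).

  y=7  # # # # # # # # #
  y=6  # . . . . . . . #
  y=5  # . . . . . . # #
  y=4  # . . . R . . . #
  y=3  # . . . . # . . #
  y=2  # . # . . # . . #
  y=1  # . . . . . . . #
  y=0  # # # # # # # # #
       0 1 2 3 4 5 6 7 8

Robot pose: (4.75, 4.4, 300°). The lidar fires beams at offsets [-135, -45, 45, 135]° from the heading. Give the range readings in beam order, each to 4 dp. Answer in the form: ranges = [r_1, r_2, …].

ranges = [3.8823, 3.5199, 3.3646, 2.6917]

beam 1: φ=-135°, α=165°
  d=(-0.9659,0.2588)  start (4,4)  tX=0.7765 tY=2.3182  stride 1/|dx|=1.0353 1/|dy|=3.8637
    cross x-line → (3,4), t=0.7765
    cross x-line → (2,4), t=1.8117
    cross y-line → (2,5), t=2.3182
    cross x-line → (1,5), t=2.8470
    cross x-line → (0,5), t=3.8823 (wall)
  → r_1 = 3.8823
beam 2: φ=-45°, α=255°
  d=(-0.2588,-0.9659)  start (4,4)  tX=2.8978 tY=0.4141  stride 1/|dx|=3.8637 1/|dy|=1.0353
    cross y-line → (4,3), t=0.4141
    cross y-line → (4,2), t=1.4494
    cross y-line → (4,1), t=2.4847
    cross x-line → (3,1), t=2.8978
    cross y-line → (3,0), t=3.5199 (wall)
  → r_2 = 3.5199
beam 3: φ=45°, α=345°
  d=(0.9659,-0.2588)  start (4,4)  tX=0.2588 tY=1.5455  stride 1/|dx|=1.0353 1/|dy|=3.8637
    cross x-line → (5,4), t=0.2588
    cross x-line → (6,4), t=1.2941
    cross y-line → (6,3), t=1.5455
    cross x-line → (7,3), t=2.3294
    cross x-line → (8,3), t=3.3646 (wall)
  → r_3 = 3.3646
beam 4: φ=135°, α=75°
  d=(0.2588,0.9659)  start (4,4)  tX=0.9659 tY=0.6212  stride 1/|dx|=3.8637 1/|dy|=1.0353
    cross y-line → (4,5), t=0.6212
    cross x-line → (5,5), t=0.9659
    cross y-line → (5,6), t=1.6564
    cross y-line → (5,7), t=2.6917 (wall)
  → r_4 = 2.6917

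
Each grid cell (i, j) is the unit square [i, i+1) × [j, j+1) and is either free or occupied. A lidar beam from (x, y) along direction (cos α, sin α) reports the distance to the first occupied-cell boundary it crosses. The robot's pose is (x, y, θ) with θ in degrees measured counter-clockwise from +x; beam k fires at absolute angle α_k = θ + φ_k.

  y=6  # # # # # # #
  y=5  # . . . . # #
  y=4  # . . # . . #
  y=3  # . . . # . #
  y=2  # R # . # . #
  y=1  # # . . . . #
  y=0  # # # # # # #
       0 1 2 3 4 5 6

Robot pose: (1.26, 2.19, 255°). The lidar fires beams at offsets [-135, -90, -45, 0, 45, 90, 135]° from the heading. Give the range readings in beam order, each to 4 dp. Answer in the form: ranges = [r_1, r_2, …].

ranges = [0.5200, 0.2692, 0.3002, 0.1967, 0.2194, 0.7341, 0.8545]

beam 1: φ=-135°, α=120°
  cosα=-0.5000 sinα=0.8660 | (1,2) | tMaxX 0.5200 tMaxY 0.9353 | tΔX 2.0000 tΔY 1.1547
    t=0.5200 [x] (0,2) — stop
  → r_1 = 0.5200
beam 2: φ=-90°, α=165°
  cosα=-0.9659 sinα=0.2588 | (1,2) | tMaxX 0.2692 tMaxY 3.1296 | tΔX 1.0353 tΔY 3.8637
    t=0.2692 [x] (0,2) — stop
  → r_2 = 0.2692
beam 3: φ=-45°, α=210°
  cosα=-0.8660 sinα=-0.5000 | (1,2) | tMaxX 0.3002 tMaxY 0.3800 | tΔX 1.1547 tΔY 2.0000
    t=0.3002 [x] (0,2) — stop
  → r_3 = 0.3002
beam 4: φ=0°, α=255°
  cosα=-0.2588 sinα=-0.9659 | (1,2) | tMaxX 1.0046 tMaxY 0.1967 | tΔX 3.8637 tΔY 1.0353
    t=0.1967 [y] (1,1) — stop
  → r_4 = 0.1967
beam 5: φ=45°, α=300°
  cosα=0.5000 sinα=-0.8660 | (1,2) | tMaxX 1.4800 tMaxY 0.2194 | tΔX 2.0000 tΔY 1.1547
    t=0.2194 [y] (1,1) — stop
  → r_5 = 0.2194
beam 6: φ=90°, α=345°
  cosα=0.9659 sinα=-0.2588 | (1,2) | tMaxX 0.7661 tMaxY 0.7341 | tΔX 1.0353 tΔY 3.8637
    t=0.7341 [y] (1,1) — stop
  → r_6 = 0.7341
beam 7: φ=135°, α=30°
  cosα=0.8660 sinα=0.5000 | (1,2) | tMaxX 0.8545 tMaxY 1.6200 | tΔX 1.1547 tΔY 2.0000
    t=0.8545 [x] (2,2) — stop
  → r_7 = 0.8545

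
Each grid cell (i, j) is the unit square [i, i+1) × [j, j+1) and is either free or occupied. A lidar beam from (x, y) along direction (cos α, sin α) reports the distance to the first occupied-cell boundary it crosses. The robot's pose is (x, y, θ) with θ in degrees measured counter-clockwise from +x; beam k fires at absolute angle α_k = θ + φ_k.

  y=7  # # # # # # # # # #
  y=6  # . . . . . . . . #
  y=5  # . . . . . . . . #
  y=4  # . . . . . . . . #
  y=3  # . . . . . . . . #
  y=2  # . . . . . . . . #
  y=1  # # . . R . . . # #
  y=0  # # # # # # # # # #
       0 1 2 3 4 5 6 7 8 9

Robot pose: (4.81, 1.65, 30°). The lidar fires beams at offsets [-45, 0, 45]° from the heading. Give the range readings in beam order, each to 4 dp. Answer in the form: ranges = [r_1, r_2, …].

beam 1: φ=-45°, α=345°
  cosα=0.9659 sinα=-0.2588 | (4,1) | tMaxX 0.1967 tMaxY 2.5114 | tΔX 1.0353 tΔY 3.8637
    t=0.1967 [x] (5,1)
    t=1.2320 [x] (6,1)
    t=2.2673 [x] (7,1)
    t=2.5114 [y] (7,0) — stop
  → r_1 = 2.5114
beam 2: φ=0°, α=30°
  cosα=0.8660 sinα=0.5000 | (4,1) | tMaxX 0.2194 tMaxY 0.7000 | tΔX 1.1547 tΔY 2.0000
    t=0.2194 [x] (5,1)
    t=0.7000 [y] (5,2)
    t=1.3741 [x] (6,2)
    t=2.5288 [x] (7,2)
    t=2.7000 [y] (7,3)
    t=3.6835 [x] (8,3)
    t=4.7000 [y] (8,4)
    t=4.8382 [x] (9,4) — stop
  → r_2 = 4.8382
beam 3: φ=45°, α=75°
  cosα=0.2588 sinα=0.9659 | (4,1) | tMaxX 0.7341 tMaxY 0.3623 | tΔX 3.8637 tΔY 1.0353
    t=0.3623 [y] (4,2)
    t=0.7341 [x] (5,2)
    t=1.3976 [y] (5,3)
    t=2.4329 [y] (5,4)
    t=3.4682 [y] (5,5)
    t=4.5035 [y] (5,6)
    t=4.5978 [x] (6,6)
    t=5.5387 [y] (6,7) — stop
  → r_3 = 5.5387

ranges = [2.5114, 4.8382, 5.5387]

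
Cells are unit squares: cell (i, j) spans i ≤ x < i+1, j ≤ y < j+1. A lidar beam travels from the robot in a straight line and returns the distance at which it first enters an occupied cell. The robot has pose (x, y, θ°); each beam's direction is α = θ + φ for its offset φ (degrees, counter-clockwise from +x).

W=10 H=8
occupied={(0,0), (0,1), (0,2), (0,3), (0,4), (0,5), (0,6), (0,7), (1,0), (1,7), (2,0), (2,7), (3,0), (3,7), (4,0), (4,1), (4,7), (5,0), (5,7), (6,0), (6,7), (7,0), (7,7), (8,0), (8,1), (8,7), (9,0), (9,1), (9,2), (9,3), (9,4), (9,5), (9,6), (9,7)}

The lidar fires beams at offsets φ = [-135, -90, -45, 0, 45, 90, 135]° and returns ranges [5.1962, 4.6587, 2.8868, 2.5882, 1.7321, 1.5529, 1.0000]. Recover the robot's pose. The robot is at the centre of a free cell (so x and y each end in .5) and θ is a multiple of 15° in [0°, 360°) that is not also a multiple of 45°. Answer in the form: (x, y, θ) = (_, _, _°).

Enumerate (i+0.5, j+0.5, θ) over the 46 free cells and 16 admissible headings. For each, cast all 7 beams and compare to the given ranges.
  (7.5, 4.5, 195°): beam 1 = 2.8868 ≠ 5.1962 ✗
  (2.5, 1.5, 30°): beam 1 = 0.5176 ≠ 5.1962 ✗
  (3.5, 6.5, 240°): beam 1 = 0.5176 ≠ 5.1962 ✗
  (2.5, 4.5, 75°): beam 1 = 3.0000 ≠ 5.1962 ✗
  (1.5, 1.5, 240°): beam 1 = 1.9319 ≠ 5.1962 ✗
  …
  (3.5, 2.5, 195°): r_1=5.1962, r_2=4.6587, r_3=2.8868, r_4=2.5882, r_5=1.7321, r_6=1.5529, r_7=1.0000 — all match ✓
Unique over the lattice → pose = (3.5, 2.5, 195°).

(x, y, θ) = (3.5, 2.5, 195°)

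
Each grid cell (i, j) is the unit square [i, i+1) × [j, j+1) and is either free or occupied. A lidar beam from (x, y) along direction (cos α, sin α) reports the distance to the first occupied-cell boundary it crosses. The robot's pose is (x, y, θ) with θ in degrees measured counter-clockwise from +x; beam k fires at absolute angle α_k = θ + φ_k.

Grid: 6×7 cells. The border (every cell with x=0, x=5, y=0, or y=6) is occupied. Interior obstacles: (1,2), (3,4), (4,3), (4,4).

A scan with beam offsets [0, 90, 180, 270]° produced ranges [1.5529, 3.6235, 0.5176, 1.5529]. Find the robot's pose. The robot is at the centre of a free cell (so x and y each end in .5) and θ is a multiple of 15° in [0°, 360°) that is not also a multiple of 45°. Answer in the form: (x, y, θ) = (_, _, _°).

Enumerate (i+0.5, j+0.5, θ) over the 16 free cells and 16 admissible headings. For each, cast all 4 beams and compare to the given ranges.
  (4.5, 5.5, 165°): beam 1 = 1.9319 ≠ 1.5529 ✗
  (2.5, 4.5, 345°): beam 1 = 0.5176 ≠ 1.5529 ✗
  (2.5, 2.5, 15°): beam 1 = 1.9319 ≠ 1.5529 ✗
  (3.5, 3.5, 345°): beam 1 = 0.5176 ≠ 1.5529 ✗
  …
  (2.5, 4.5, 195°): r_1=1.5529, r_2=3.6235, r_3=0.5176, r_4=1.5529 — all match ✓
Unique over the lattice → pose = (2.5, 4.5, 195°).

(x, y, θ) = (2.5, 4.5, 195°)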